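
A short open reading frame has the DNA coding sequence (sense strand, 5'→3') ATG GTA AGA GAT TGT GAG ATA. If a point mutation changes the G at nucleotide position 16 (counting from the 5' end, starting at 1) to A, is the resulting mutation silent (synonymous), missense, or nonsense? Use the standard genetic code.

missense

Position 16 falls in codon 6: GAG → Glu.
After the substitution the codon is AAG → Lys.
Glu ≠ Lys, so this is a missense mutation.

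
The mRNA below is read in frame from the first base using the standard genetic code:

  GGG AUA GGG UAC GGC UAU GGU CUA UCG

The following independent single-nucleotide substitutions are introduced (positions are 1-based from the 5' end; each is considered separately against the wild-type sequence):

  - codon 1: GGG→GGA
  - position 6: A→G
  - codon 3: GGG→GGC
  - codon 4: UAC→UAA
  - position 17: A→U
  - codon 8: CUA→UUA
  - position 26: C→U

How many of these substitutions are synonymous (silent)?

Codon 1: GGG (Gly) → GGA (Gly) — synonymous.
Codon 2: AUA (Ile) → AUG (Met) — missense.
Codon 3: GGG (Gly) → GGC (Gly) — synonymous.
Codon 4: UAC (Tyr) → UAA (Stop) — nonsense.
Codon 6: UAU (Tyr) → UUU (Phe) — missense.
Codon 8: CUA (Leu) → UUA (Leu) — synonymous.
Codon 9: UCG (Ser) → UUG (Leu) — missense.
Synonymous: 3 of 7.

3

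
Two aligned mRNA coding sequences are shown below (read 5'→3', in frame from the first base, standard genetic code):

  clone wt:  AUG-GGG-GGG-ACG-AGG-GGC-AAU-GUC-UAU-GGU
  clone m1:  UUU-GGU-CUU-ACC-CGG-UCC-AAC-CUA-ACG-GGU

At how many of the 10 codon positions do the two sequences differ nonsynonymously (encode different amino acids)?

Codon 1: AUG Met / UUU Phe — nonsynonymous.
Codon 2: GGG Gly / GGU Gly — synonymous.
Codon 3: GGG Gly / CUU Leu — nonsynonymous.
Codon 4: ACG Thr / ACC Thr — synonymous.
Codon 5: AGG Arg / CGG Arg — synonymous.
Codon 6: GGC Gly / UCC Ser — nonsynonymous.
Codon 7: AAU Asn / AAC Asn — synonymous.
Codon 8: GUC Val / CUA Leu — nonsynonymous.
Codon 9: UAU Tyr / ACG Thr — nonsynonymous.
Codon 10: GGU Gly / GGU Gly — identical.
Nonsynonymous differences: 5.

5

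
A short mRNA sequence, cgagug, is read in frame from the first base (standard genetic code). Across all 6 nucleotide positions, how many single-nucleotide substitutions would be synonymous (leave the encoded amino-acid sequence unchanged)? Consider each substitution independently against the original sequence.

Codon 1 (CGA, Arg): 4 synonymous substitutions.
Codon 2 (GUG, Val): 3 synonymous substitutions.
Total: 4 + 3 = 7.

7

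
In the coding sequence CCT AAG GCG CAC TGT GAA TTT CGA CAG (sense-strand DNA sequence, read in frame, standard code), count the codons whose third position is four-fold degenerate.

Codon 1 CCT (Pro): third position 4-fold.
Codon 2 AAG (Lys): third position 2-fold.
Codon 3 GCG (Ala): third position 4-fold.
Codon 4 CAC (His): third position 2-fold.
Codon 5 TGT (Cys): third position 2-fold.
Codon 6 GAA (Glu): third position 2-fold.
Codon 7 TTT (Phe): third position 2-fold.
Codon 8 CGA (Arg): third position 4-fold.
Codon 9 CAG (Gln): third position 2-fold.
Four-fold degenerate third positions: 3.

3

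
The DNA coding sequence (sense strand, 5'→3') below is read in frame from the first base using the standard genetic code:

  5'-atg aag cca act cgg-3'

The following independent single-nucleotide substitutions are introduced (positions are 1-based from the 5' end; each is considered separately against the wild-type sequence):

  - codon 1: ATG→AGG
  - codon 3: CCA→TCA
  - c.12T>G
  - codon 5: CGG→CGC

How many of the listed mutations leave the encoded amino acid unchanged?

Codon 1: ATG (Met) → AGG (Arg) — missense.
Codon 3: CCA (Pro) → TCA (Ser) — missense.
Codon 4: ACT (Thr) → ACG (Thr) — synonymous.
Codon 5: CGG (Arg) → CGC (Arg) — synonymous.
Synonymous: 2 of 4.

2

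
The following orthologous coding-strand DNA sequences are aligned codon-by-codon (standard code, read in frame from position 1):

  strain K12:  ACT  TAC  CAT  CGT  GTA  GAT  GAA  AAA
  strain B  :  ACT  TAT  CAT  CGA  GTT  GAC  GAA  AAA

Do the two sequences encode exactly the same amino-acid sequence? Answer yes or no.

Codon 1: ACT Thr / ACT Thr — identical.
Codon 2: TAC Tyr / TAT Tyr — synonymous.
Codon 3: CAT His / CAT His — identical.
Codon 4: CGT Arg / CGA Arg — synonymous.
Codon 5: GTA Val / GTT Val — synonymous.
Codon 6: GAT Asp / GAC Asp — synonymous.
Codon 7: GAA Glu / GAA Glu — identical.
Codon 8: AAA Lys / AAA Lys — identical.
Nonsynonymous differences: 0 → same protein.

yes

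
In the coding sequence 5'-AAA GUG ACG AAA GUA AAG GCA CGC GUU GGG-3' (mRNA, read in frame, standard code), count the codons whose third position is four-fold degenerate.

Codon 1 AAA (Lys): third position 2-fold.
Codon 2 GUG (Val): third position 4-fold.
Codon 3 ACG (Thr): third position 4-fold.
Codon 4 AAA (Lys): third position 2-fold.
Codon 5 GUA (Val): third position 4-fold.
Codon 6 AAG (Lys): third position 2-fold.
Codon 7 GCA (Ala): third position 4-fold.
Codon 8 CGC (Arg): third position 4-fold.
Codon 9 GUU (Val): third position 4-fold.
Codon 10 GGG (Gly): third position 4-fold.
Four-fold degenerate third positions: 7.

7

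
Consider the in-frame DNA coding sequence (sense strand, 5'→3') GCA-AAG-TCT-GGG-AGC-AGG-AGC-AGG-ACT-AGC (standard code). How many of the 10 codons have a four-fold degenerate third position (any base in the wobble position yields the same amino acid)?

Codon 1 GCA (Ala): third position 4-fold.
Codon 2 AAG (Lys): third position 2-fold.
Codon 3 TCT (Ser): third position 4-fold.
Codon 4 GGG (Gly): third position 4-fold.
Codon 5 AGC (Ser): third position 2-fold.
Codon 6 AGG (Arg): third position 2-fold.
Codon 7 AGC (Ser): third position 2-fold.
Codon 8 AGG (Arg): third position 2-fold.
Codon 9 ACT (Thr): third position 4-fold.
Codon 10 AGC (Ser): third position 2-fold.
Four-fold degenerate third positions: 4.

4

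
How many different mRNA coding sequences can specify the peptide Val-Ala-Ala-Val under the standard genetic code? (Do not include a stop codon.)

256

Val: 4 codons.
Ala: 4 codons.
Ala: 4 codons.
Val: 4 codons.
4 × 4 × 4 × 4 = 256.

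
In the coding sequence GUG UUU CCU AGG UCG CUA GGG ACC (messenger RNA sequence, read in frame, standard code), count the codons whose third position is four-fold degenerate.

Codon 1 GUG (Val): third position 4-fold.
Codon 2 UUU (Phe): third position 2-fold.
Codon 3 CCU (Pro): third position 4-fold.
Codon 4 AGG (Arg): third position 2-fold.
Codon 5 UCG (Ser): third position 4-fold.
Codon 6 CUA (Leu): third position 4-fold.
Codon 7 GGG (Gly): third position 4-fold.
Codon 8 ACC (Thr): third position 4-fold.
Four-fold degenerate third positions: 6.

6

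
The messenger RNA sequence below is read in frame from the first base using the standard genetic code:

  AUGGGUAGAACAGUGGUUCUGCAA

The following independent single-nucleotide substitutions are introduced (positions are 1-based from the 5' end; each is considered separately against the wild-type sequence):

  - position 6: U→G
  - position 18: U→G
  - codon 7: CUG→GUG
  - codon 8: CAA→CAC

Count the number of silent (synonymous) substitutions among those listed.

2

Codon 2: GGU (Gly) → GGG (Gly) — synonymous.
Codon 6: GUU (Val) → GUG (Val) — synonymous.
Codon 7: CUG (Leu) → GUG (Val) — missense.
Codon 8: CAA (Gln) → CAC (His) — missense.
Synonymous: 2 of 4.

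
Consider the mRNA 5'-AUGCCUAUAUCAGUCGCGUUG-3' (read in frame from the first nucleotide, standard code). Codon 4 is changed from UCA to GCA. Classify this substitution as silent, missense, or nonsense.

Position 10 falls in codon 4: UCA → Ser.
After the substitution the codon is GCA → Ala.
Ser ≠ Ala, so this is a missense mutation.

missense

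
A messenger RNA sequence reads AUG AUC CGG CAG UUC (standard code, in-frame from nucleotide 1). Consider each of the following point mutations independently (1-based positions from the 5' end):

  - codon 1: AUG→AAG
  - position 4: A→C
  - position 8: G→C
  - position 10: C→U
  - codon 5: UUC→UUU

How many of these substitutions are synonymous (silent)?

Codon 1: AUG (Met) → AAG (Lys) — missense.
Codon 2: AUC (Ile) → CUC (Leu) — missense.
Codon 3: CGG (Arg) → CCG (Pro) — missense.
Codon 4: CAG (Gln) → UAG (Stop) — nonsense.
Codon 5: UUC (Phe) → UUU (Phe) — synonymous.
Synonymous: 1 of 5.

1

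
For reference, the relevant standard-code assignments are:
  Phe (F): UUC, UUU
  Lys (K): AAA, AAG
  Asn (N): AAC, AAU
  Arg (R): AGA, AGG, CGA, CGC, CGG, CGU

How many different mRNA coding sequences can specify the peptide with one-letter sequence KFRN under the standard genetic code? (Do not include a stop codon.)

Lys: 2 codons.
Phe: 2 codons.
Arg: 6 codons.
Asn: 2 codons.
2 × 2 × 6 × 2 = 48.

48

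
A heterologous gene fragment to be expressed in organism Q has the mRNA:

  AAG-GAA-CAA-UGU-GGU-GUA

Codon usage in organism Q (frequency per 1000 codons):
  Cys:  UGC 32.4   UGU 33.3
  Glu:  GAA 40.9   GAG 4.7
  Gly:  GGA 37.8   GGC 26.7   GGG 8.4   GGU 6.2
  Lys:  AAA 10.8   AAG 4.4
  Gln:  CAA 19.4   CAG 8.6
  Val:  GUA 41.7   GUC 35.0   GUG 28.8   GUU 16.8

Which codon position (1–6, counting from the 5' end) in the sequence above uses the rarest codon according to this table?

Codon 1 AAG (Lys): 4.4 per 1000.
Codon 2 GAA (Glu): 40.9 per 1000.
Codon 3 CAA (Gln): 19.4 per 1000.
Codon 4 UGU (Cys): 33.3 per 1000.
Codon 5 GGU (Gly): 6.2 per 1000.
Codon 6 GUA (Val): 41.7 per 1000.
Lowest frequency is 4.4 at codon 1.

1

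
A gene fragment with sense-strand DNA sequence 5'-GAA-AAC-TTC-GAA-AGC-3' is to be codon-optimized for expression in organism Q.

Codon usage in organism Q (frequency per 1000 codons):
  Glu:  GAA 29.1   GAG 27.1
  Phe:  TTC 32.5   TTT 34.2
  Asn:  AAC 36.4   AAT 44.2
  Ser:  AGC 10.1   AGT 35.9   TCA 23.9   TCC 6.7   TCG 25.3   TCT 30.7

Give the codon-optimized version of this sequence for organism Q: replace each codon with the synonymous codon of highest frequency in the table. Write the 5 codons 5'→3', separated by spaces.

Codon 1 (Glu): best is GAA at 29.1.
Codon 2 (Asn): best is AAT at 44.2.
Codon 3 (Phe): best is TTT at 34.2.
Codon 4 (Glu): best is GAA at 29.1.
Codon 5 (Ser): best is AGT at 35.9.

GAA AAT TTT GAA AGT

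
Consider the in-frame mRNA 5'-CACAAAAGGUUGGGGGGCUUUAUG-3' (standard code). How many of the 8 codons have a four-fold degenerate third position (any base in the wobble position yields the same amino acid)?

2

Codon 1 CAC (His): third position 2-fold.
Codon 2 AAA (Lys): third position 2-fold.
Codon 3 AGG (Arg): third position 2-fold.
Codon 4 UUG (Leu): third position 2-fold.
Codon 5 GGG (Gly): third position 4-fold.
Codon 6 GGC (Gly): third position 4-fold.
Codon 7 UUU (Phe): third position 2-fold.
Codon 8 AUG (Met): third position 1-fold.
Four-fold degenerate third positions: 2.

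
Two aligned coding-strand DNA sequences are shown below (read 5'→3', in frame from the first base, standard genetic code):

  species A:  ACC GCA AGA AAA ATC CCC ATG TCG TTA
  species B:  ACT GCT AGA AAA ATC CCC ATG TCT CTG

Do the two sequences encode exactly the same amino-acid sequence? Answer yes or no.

Codon 1: ACC Thr / ACT Thr — synonymous.
Codon 2: GCA Ala / GCT Ala — synonymous.
Codon 3: AGA Arg / AGA Arg — identical.
Codon 4: AAA Lys / AAA Lys — identical.
Codon 5: ATC Ile / ATC Ile — identical.
Codon 6: CCC Pro / CCC Pro — identical.
Codon 7: ATG Met / ATG Met — identical.
Codon 8: TCG Ser / TCT Ser — synonymous.
Codon 9: TTA Leu / CTG Leu — synonymous.
Nonsynonymous differences: 0 → same protein.

yes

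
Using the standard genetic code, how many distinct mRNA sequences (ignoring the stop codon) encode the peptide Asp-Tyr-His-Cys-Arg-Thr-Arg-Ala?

9216

Asp: 2 codons.
Tyr: 2 codons.
His: 2 codons.
Cys: 2 codons.
Arg: 6 codons.
Thr: 4 codons.
Arg: 6 codons.
Ala: 4 codons.
2 × 2 × 2 × 2 × 6 × 4 × 6 × 4 = 9216.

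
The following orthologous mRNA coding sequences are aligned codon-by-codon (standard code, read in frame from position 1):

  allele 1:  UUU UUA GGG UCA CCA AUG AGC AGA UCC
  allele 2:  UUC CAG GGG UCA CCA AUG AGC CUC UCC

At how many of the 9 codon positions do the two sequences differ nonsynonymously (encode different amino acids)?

Codon 1: UUU Phe / UUC Phe — synonymous.
Codon 2: UUA Leu / CAG Gln — nonsynonymous.
Codon 3: GGG Gly / GGG Gly — identical.
Codon 4: UCA Ser / UCA Ser — identical.
Codon 5: CCA Pro / CCA Pro — identical.
Codon 6: AUG Met / AUG Met — identical.
Codon 7: AGC Ser / AGC Ser — identical.
Codon 8: AGA Arg / CUC Leu — nonsynonymous.
Codon 9: UCC Ser / UCC Ser — identical.
Nonsynonymous differences: 2.

2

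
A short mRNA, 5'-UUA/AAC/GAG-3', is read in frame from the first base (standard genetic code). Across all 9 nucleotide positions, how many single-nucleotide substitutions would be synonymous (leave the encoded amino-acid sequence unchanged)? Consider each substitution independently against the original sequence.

Codon 1 (UUA, Leu): 2 synonymous substitutions.
Codon 2 (AAC, Asn): 1 synonymous substitution.
Codon 3 (GAG, Glu): 1 synonymous substitution.
Total: 2 + 1 + 1 = 4.

4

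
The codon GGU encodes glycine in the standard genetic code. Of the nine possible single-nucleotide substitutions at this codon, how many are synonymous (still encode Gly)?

3

Position 1: none → 0 synonymous.
Position 2: none → 0 synonymous.
Position 3: GGC, GGA, GGG → 3 synonymous.
Total: 0 + 0 + 3 = 3.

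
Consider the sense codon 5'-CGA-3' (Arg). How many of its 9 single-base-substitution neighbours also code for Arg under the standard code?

Position 1: AGA → 1 synonymous.
Position 2: none → 0 synonymous.
Position 3: CGT, CGC, CGG → 3 synonymous.
Total: 1 + 0 + 3 = 4.

4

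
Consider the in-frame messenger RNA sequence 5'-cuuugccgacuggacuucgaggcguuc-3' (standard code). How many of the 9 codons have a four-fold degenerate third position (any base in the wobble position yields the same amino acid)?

Codon 1 CUU (Leu): third position 4-fold.
Codon 2 UGC (Cys): third position 2-fold.
Codon 3 CGA (Arg): third position 4-fold.
Codon 4 CUG (Leu): third position 4-fold.
Codon 5 GAC (Asp): third position 2-fold.
Codon 6 UUC (Phe): third position 2-fold.
Codon 7 GAG (Glu): third position 2-fold.
Codon 8 GCG (Ala): third position 4-fold.
Codon 9 UUC (Phe): third position 2-fold.
Four-fold degenerate third positions: 4.

4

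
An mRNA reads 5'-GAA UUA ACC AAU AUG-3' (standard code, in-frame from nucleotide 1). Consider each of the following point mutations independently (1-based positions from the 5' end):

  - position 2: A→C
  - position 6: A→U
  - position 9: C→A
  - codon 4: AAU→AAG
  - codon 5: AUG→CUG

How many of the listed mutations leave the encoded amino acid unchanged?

1

Codon 1: GAA (Glu) → GCA (Ala) — missense.
Codon 2: UUA (Leu) → UUU (Phe) — missense.
Codon 3: ACC (Thr) → ACA (Thr) — synonymous.
Codon 4: AAU (Asn) → AAG (Lys) — missense.
Codon 5: AUG (Met) → CUG (Leu) — missense.
Synonymous: 1 of 5.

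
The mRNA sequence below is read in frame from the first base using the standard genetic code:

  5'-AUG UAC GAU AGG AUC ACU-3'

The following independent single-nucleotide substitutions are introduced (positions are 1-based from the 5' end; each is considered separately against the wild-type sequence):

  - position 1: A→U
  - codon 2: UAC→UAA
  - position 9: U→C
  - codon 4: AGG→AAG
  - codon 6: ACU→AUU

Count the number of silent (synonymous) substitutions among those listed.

1

Codon 1: AUG (Met) → UUG (Leu) — missense.
Codon 2: UAC (Tyr) → UAA (Stop) — nonsense.
Codon 3: GAU (Asp) → GAC (Asp) — synonymous.
Codon 4: AGG (Arg) → AAG (Lys) — missense.
Codon 6: ACU (Thr) → AUU (Ile) — missense.
Synonymous: 1 of 5.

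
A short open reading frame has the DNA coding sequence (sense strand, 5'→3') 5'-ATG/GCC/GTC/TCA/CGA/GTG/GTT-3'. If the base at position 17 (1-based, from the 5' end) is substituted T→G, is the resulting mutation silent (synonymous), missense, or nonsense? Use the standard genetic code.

missense

Position 17 falls in codon 6: GTG → Val.
After the substitution the codon is GGG → Gly.
Val ≠ Gly, so this is a missense mutation.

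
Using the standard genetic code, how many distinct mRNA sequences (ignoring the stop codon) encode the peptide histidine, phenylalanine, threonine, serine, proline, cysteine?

His: 2 codons.
Phe: 2 codons.
Thr: 4 codons.
Ser: 6 codons.
Pro: 4 codons.
Cys: 2 codons.
2 × 2 × 4 × 6 × 4 × 2 = 768.

768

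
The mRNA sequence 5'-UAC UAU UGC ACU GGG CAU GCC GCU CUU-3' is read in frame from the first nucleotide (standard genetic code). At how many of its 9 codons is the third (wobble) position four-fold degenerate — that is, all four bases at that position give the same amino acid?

Codon 1 UAC (Tyr): third position 2-fold.
Codon 2 UAU (Tyr): third position 2-fold.
Codon 3 UGC (Cys): third position 2-fold.
Codon 4 ACU (Thr): third position 4-fold.
Codon 5 GGG (Gly): third position 4-fold.
Codon 6 CAU (His): third position 2-fold.
Codon 7 GCC (Ala): third position 4-fold.
Codon 8 GCU (Ala): third position 4-fold.
Codon 9 CUU (Leu): third position 4-fold.
Four-fold degenerate third positions: 5.

5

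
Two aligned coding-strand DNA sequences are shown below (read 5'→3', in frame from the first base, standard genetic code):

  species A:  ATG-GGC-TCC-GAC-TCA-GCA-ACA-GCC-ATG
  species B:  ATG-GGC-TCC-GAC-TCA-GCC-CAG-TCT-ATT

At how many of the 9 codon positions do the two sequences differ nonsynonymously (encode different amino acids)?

3

Codon 1: ATG Met / ATG Met — identical.
Codon 2: GGC Gly / GGC Gly — identical.
Codon 3: TCC Ser / TCC Ser — identical.
Codon 4: GAC Asp / GAC Asp — identical.
Codon 5: TCA Ser / TCA Ser — identical.
Codon 6: GCA Ala / GCC Ala — synonymous.
Codon 7: ACA Thr / CAG Gln — nonsynonymous.
Codon 8: GCC Ala / TCT Ser — nonsynonymous.
Codon 9: ATG Met / ATT Ile — nonsynonymous.
Nonsynonymous differences: 3.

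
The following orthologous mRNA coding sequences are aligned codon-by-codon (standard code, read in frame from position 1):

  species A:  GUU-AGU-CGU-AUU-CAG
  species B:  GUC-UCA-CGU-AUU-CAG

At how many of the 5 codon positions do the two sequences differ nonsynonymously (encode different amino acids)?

Codon 1: GUU Val / GUC Val — synonymous.
Codon 2: AGU Ser / UCA Ser — synonymous.
Codon 3: CGU Arg / CGU Arg — identical.
Codon 4: AUU Ile / AUU Ile — identical.
Codon 5: CAG Gln / CAG Gln — identical.
Nonsynonymous differences: 0.

0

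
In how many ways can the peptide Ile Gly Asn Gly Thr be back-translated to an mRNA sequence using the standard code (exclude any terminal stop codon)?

Ile: 3 codons.
Gly: 4 codons.
Asn: 2 codons.
Gly: 4 codons.
Thr: 4 codons.
3 × 4 × 2 × 4 × 4 = 384.

384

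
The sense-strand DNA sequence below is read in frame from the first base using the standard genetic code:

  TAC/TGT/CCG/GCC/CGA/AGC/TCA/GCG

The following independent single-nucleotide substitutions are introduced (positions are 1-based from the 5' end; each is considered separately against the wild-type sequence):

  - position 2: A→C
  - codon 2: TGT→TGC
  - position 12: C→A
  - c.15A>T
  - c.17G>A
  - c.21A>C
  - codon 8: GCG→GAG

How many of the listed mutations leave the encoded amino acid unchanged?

4

Codon 1: TAC (Tyr) → TCC (Ser) — missense.
Codon 2: TGT (Cys) → TGC (Cys) — synonymous.
Codon 4: GCC (Ala) → GCA (Ala) — synonymous.
Codon 5: CGA (Arg) → CGT (Arg) — synonymous.
Codon 6: AGC (Ser) → AAC (Asn) — missense.
Codon 7: TCA (Ser) → TCC (Ser) — synonymous.
Codon 8: GCG (Ala) → GAG (Glu) — missense.
Synonymous: 4 of 7.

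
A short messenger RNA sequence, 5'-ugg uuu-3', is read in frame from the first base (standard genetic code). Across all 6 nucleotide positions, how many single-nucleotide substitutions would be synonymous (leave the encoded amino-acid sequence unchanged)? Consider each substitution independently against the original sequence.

Codon 1 (UGG, Trp): 0 synonymous substitutions.
Codon 2 (UUU, Phe): 1 synonymous substitution.
Total: 0 + 1 = 1.

1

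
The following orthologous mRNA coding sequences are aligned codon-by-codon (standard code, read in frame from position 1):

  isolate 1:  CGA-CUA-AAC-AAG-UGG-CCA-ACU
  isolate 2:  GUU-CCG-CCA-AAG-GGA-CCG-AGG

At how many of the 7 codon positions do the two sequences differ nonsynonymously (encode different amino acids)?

Codon 1: CGA Arg / GUU Val — nonsynonymous.
Codon 2: CUA Leu / CCG Pro — nonsynonymous.
Codon 3: AAC Asn / CCA Pro — nonsynonymous.
Codon 4: AAG Lys / AAG Lys — identical.
Codon 5: UGG Trp / GGA Gly — nonsynonymous.
Codon 6: CCA Pro / CCG Pro — synonymous.
Codon 7: ACU Thr / AGG Arg — nonsynonymous.
Nonsynonymous differences: 5.

5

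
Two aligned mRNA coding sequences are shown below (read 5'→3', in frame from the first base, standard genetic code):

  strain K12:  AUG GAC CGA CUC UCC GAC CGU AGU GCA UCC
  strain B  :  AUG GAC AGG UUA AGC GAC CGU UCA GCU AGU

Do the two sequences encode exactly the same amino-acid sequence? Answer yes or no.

yes

Codon 1: AUG Met / AUG Met — identical.
Codon 2: GAC Asp / GAC Asp — identical.
Codon 3: CGA Arg / AGG Arg — synonymous.
Codon 4: CUC Leu / UUA Leu — synonymous.
Codon 5: UCC Ser / AGC Ser — synonymous.
Codon 6: GAC Asp / GAC Asp — identical.
Codon 7: CGU Arg / CGU Arg — identical.
Codon 8: AGU Ser / UCA Ser — synonymous.
Codon 9: GCA Ala / GCU Ala — synonymous.
Codon 10: UCC Ser / AGU Ser — synonymous.
Nonsynonymous differences: 0 → same protein.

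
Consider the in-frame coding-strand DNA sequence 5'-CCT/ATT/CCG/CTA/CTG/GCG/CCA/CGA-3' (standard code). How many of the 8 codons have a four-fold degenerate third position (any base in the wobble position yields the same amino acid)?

7

Codon 1 CCT (Pro): third position 4-fold.
Codon 2 ATT (Ile): third position 3-fold.
Codon 3 CCG (Pro): third position 4-fold.
Codon 4 CTA (Leu): third position 4-fold.
Codon 5 CTG (Leu): third position 4-fold.
Codon 6 GCG (Ala): third position 4-fold.
Codon 7 CCA (Pro): third position 4-fold.
Codon 8 CGA (Arg): third position 4-fold.
Four-fold degenerate third positions: 7.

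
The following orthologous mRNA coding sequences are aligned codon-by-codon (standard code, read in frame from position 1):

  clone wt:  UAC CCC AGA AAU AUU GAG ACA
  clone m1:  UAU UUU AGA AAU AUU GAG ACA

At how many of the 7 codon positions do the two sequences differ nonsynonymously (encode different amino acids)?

1

Codon 1: UAC Tyr / UAU Tyr — synonymous.
Codon 2: CCC Pro / UUU Phe — nonsynonymous.
Codon 3: AGA Arg / AGA Arg — identical.
Codon 4: AAU Asn / AAU Asn — identical.
Codon 5: AUU Ile / AUU Ile — identical.
Codon 6: GAG Glu / GAG Glu — identical.
Codon 7: ACA Thr / ACA Thr — identical.
Nonsynonymous differences: 1.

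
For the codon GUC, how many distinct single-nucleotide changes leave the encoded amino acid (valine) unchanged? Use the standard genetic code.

Position 1: none → 0 synonymous.
Position 2: none → 0 synonymous.
Position 3: GUU, GUA, GUG → 3 synonymous.
Total: 0 + 0 + 3 = 3.

3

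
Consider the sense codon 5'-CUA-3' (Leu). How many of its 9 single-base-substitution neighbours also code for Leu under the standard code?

4

Position 1: UUA → 1 synonymous.
Position 2: none → 0 synonymous.
Position 3: CUU, CUC, CUG → 3 synonymous.
Total: 1 + 0 + 3 = 4.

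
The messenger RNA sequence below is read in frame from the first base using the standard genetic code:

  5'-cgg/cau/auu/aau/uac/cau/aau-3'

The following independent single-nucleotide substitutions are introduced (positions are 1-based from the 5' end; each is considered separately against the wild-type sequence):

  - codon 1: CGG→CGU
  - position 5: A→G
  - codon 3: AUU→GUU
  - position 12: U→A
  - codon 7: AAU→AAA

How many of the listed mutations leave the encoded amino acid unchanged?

Codon 1: CGG (Arg) → CGU (Arg) — synonymous.
Codon 2: CAU (His) → CGU (Arg) — missense.
Codon 3: AUU (Ile) → GUU (Val) — missense.
Codon 4: AAU (Asn) → AAA (Lys) — missense.
Codon 7: AAU (Asn) → AAA (Lys) — missense.
Synonymous: 1 of 5.

1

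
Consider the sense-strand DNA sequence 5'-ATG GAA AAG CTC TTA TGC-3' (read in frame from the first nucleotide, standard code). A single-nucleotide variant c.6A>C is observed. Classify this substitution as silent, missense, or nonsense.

Position 6 falls in codon 2: GAA → Glu.
After the substitution the codon is GAC → Asp.
Glu ≠ Asp, so this is a missense mutation.

missense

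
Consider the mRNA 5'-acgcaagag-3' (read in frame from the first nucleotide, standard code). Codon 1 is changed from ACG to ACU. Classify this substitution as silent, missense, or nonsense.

Position 3 falls in codon 1: ACG → Thr.
After the substitution the codon is ACU → Thr.
Both encode Thr, so the change is synonymous.

silent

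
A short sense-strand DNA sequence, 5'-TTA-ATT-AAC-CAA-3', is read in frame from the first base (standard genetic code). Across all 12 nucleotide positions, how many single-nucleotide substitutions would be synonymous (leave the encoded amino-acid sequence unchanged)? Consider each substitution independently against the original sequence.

6

Codon 1 (TTA, Leu): 2 synonymous substitutions.
Codon 2 (ATT, Ile): 2 synonymous substitutions.
Codon 3 (AAC, Asn): 1 synonymous substitution.
Codon 4 (CAA, Gln): 1 synonymous substitution.
Total: 2 + 2 + 1 + 1 = 6.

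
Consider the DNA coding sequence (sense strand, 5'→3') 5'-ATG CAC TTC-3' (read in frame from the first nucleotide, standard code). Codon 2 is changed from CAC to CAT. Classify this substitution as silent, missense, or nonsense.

silent

Position 6 falls in codon 2: CAC → His.
After the substitution the codon is CAT → His.
Both encode His, so the change is synonymous.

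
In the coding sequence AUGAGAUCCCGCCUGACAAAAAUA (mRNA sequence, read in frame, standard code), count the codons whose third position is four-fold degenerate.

4

Codon 1 AUG (Met): third position 1-fold.
Codon 2 AGA (Arg): third position 2-fold.
Codon 3 UCC (Ser): third position 4-fold.
Codon 4 CGC (Arg): third position 4-fold.
Codon 5 CUG (Leu): third position 4-fold.
Codon 6 ACA (Thr): third position 4-fold.
Codon 7 AAA (Lys): third position 2-fold.
Codon 8 AUA (Ile): third position 3-fold.
Four-fold degenerate third positions: 4.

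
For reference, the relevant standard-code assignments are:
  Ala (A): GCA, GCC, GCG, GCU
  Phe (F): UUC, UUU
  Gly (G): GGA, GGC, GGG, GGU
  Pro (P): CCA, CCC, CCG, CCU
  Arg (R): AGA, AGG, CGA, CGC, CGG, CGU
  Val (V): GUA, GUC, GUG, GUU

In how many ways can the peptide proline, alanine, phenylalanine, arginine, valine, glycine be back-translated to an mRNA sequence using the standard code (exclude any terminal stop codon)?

3072

Pro: 4 codons.
Ala: 4 codons.
Phe: 2 codons.
Arg: 6 codons.
Val: 4 codons.
Gly: 4 codons.
4 × 4 × 2 × 6 × 4 × 4 = 3072.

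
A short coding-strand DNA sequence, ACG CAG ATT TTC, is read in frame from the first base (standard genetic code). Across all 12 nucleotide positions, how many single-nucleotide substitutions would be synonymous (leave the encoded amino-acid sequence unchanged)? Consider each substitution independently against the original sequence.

7

Codon 1 (ACG, Thr): 3 synonymous substitutions.
Codon 2 (CAG, Gln): 1 synonymous substitution.
Codon 3 (ATT, Ile): 2 synonymous substitutions.
Codon 4 (TTC, Phe): 1 synonymous substitution.
Total: 3 + 1 + 2 + 1 = 7.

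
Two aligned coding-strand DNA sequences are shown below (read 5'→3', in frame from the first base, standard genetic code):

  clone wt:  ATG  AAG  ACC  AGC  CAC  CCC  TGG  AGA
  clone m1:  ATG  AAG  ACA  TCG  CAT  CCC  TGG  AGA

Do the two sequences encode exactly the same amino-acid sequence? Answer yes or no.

Codon 1: ATG Met / ATG Met — identical.
Codon 2: AAG Lys / AAG Lys — identical.
Codon 3: ACC Thr / ACA Thr — synonymous.
Codon 4: AGC Ser / TCG Ser — synonymous.
Codon 5: CAC His / CAT His — synonymous.
Codon 6: CCC Pro / CCC Pro — identical.
Codon 7: TGG Trp / TGG Trp — identical.
Codon 8: AGA Arg / AGA Arg — identical.
Nonsynonymous differences: 0 → same protein.

yes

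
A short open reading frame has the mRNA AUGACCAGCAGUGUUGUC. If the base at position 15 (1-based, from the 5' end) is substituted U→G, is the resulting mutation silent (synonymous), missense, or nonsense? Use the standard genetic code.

silent

Position 15 falls in codon 5: GUU → Val.
After the substitution the codon is GUG → Val.
Both encode Val, so the change is synonymous.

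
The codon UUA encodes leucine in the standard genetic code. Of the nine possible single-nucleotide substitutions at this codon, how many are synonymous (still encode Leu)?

Position 1: CUA → 1 synonymous.
Position 2: none → 0 synonymous.
Position 3: UUG → 1 synonymous.
Total: 1 + 0 + 1 = 2.

2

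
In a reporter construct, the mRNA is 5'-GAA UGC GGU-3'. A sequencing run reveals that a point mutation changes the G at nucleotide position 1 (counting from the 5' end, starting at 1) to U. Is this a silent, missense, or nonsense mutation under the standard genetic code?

Position 1 falls in codon 1: GAA → Glu.
After the substitution the codon is UAA → Stop.
The new codon is a stop codon, so this is a nonsense mutation.

nonsense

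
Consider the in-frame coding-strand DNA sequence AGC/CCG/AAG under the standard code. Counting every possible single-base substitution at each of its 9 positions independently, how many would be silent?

Codon 1 (AGC, Ser): 1 synonymous substitution.
Codon 2 (CCG, Pro): 3 synonymous substitutions.
Codon 3 (AAG, Lys): 1 synonymous substitution.
Total: 1 + 3 + 1 = 5.

5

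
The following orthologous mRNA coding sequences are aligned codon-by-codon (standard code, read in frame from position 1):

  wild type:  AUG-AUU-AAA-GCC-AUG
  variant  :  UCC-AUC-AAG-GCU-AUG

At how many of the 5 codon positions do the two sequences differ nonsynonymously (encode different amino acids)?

1

Codon 1: AUG Met / UCC Ser — nonsynonymous.
Codon 2: AUU Ile / AUC Ile — synonymous.
Codon 3: AAA Lys / AAG Lys — synonymous.
Codon 4: GCC Ala / GCU Ala — synonymous.
Codon 5: AUG Met / AUG Met — identical.
Nonsynonymous differences: 1.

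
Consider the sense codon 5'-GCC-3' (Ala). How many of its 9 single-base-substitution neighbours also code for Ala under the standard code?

Position 1: none → 0 synonymous.
Position 2: none → 0 synonymous.
Position 3: GCU, GCA, GCG → 3 synonymous.
Total: 0 + 0 + 3 = 3.

3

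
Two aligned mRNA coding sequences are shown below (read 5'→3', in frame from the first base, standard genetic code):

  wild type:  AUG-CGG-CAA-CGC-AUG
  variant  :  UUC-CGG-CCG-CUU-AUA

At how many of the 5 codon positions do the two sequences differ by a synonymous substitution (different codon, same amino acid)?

0

Codon 1: AUG Met / UUC Phe — nonsynonymous.
Codon 2: CGG Arg / CGG Arg — identical.
Codon 3: CAA Gln / CCG Pro — nonsynonymous.
Codon 4: CGC Arg / CUU Leu — nonsynonymous.
Codon 5: AUG Met / AUA Ile — nonsynonymous.
Synonymous differences: 0.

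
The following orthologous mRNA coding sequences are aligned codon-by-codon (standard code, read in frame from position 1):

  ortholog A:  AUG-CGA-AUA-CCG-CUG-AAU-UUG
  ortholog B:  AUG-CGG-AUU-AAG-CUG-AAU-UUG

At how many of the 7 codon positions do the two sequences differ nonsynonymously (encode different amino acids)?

Codon 1: AUG Met / AUG Met — identical.
Codon 2: CGA Arg / CGG Arg — synonymous.
Codon 3: AUA Ile / AUU Ile — synonymous.
Codon 4: CCG Pro / AAG Lys — nonsynonymous.
Codon 5: CUG Leu / CUG Leu — identical.
Codon 6: AAU Asn / AAU Asn — identical.
Codon 7: UUG Leu / UUG Leu — identical.
Nonsynonymous differences: 1.

1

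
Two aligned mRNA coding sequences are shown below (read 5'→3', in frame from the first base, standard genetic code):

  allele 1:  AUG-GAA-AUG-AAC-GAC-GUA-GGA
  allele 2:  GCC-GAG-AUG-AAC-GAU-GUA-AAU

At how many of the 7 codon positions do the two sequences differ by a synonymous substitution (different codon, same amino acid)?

Codon 1: AUG Met / GCC Ala — nonsynonymous.
Codon 2: GAA Glu / GAG Glu — synonymous.
Codon 3: AUG Met / AUG Met — identical.
Codon 4: AAC Asn / AAC Asn — identical.
Codon 5: GAC Asp / GAU Asp — synonymous.
Codon 6: GUA Val / GUA Val — identical.
Codon 7: GGA Gly / AAU Asn — nonsynonymous.
Synonymous differences: 2.

2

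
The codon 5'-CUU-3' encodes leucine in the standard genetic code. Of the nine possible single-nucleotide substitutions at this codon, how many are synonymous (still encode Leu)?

3

Position 1: none → 0 synonymous.
Position 2: none → 0 synonymous.
Position 3: CUC, CUA, CUG → 3 synonymous.
Total: 0 + 0 + 3 = 3.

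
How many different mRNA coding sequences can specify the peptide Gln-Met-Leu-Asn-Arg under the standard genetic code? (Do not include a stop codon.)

Gln: 2 codons.
Met: 1 codon.
Leu: 6 codons.
Asn: 2 codons.
Arg: 6 codons.
2 × 1 × 6 × 2 × 6 = 144.

144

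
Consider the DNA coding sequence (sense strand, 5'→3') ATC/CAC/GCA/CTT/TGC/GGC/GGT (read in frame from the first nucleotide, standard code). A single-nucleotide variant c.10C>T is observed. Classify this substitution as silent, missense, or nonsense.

Position 10 falls in codon 4: CTT → Leu.
After the substitution the codon is TTT → Phe.
Leu ≠ Phe, so this is a missense mutation.

missense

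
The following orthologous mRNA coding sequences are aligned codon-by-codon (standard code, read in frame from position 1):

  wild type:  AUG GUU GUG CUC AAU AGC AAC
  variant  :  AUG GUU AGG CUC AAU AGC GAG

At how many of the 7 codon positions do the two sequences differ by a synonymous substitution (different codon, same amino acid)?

0

Codon 1: AUG Met / AUG Met — identical.
Codon 2: GUU Val / GUU Val — identical.
Codon 3: GUG Val / AGG Arg — nonsynonymous.
Codon 4: CUC Leu / CUC Leu — identical.
Codon 5: AAU Asn / AAU Asn — identical.
Codon 6: AGC Ser / AGC Ser — identical.
Codon 7: AAC Asn / GAG Glu — nonsynonymous.
Synonymous differences: 0.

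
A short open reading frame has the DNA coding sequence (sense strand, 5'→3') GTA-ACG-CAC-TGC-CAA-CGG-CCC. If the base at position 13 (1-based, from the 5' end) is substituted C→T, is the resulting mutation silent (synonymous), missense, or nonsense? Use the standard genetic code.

Position 13 falls in codon 5: CAA → Gln.
After the substitution the codon is TAA → Stop.
The new codon is a stop codon, so this is a nonsense mutation.

nonsense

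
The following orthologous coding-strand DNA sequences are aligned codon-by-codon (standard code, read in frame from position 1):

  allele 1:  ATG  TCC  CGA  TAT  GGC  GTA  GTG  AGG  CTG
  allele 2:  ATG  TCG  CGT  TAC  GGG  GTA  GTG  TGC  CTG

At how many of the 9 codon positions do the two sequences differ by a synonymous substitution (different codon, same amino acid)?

4

Codon 1: ATG Met / ATG Met — identical.
Codon 2: TCC Ser / TCG Ser — synonymous.
Codon 3: CGA Arg / CGT Arg — synonymous.
Codon 4: TAT Tyr / TAC Tyr — synonymous.
Codon 5: GGC Gly / GGG Gly — synonymous.
Codon 6: GTA Val / GTA Val — identical.
Codon 7: GTG Val / GTG Val — identical.
Codon 8: AGG Arg / TGC Cys — nonsynonymous.
Codon 9: CTG Leu / CTG Leu — identical.
Synonymous differences: 4.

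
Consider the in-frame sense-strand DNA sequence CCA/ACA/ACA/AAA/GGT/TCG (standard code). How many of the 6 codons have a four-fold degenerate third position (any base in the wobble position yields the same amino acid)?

5

Codon 1 CCA (Pro): third position 4-fold.
Codon 2 ACA (Thr): third position 4-fold.
Codon 3 ACA (Thr): third position 4-fold.
Codon 4 AAA (Lys): third position 2-fold.
Codon 5 GGT (Gly): third position 4-fold.
Codon 6 TCG (Ser): third position 4-fold.
Four-fold degenerate third positions: 5.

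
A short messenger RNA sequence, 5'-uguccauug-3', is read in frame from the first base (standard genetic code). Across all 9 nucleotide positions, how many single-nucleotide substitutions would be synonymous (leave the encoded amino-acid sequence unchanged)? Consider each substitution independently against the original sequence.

Codon 1 (UGU, Cys): 1 synonymous substitution.
Codon 2 (CCA, Pro): 3 synonymous substitutions.
Codon 3 (UUG, Leu): 2 synonymous substitutions.
Total: 1 + 3 + 2 = 6.

6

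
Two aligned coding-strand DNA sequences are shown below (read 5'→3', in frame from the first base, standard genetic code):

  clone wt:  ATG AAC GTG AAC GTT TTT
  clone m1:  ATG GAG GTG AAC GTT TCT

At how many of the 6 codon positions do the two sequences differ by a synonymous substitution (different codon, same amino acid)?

0

Codon 1: ATG Met / ATG Met — identical.
Codon 2: AAC Asn / GAG Glu — nonsynonymous.
Codon 3: GTG Val / GTG Val — identical.
Codon 4: AAC Asn / AAC Asn — identical.
Codon 5: GTT Val / GTT Val — identical.
Codon 6: TTT Phe / TCT Ser — nonsynonymous.
Synonymous differences: 0.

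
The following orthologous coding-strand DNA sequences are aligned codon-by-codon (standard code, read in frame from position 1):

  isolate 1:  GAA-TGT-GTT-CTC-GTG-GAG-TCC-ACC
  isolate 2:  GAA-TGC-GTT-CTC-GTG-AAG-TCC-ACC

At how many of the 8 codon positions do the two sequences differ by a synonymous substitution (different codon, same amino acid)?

Codon 1: GAA Glu / GAA Glu — identical.
Codon 2: TGT Cys / TGC Cys — synonymous.
Codon 3: GTT Val / GTT Val — identical.
Codon 4: CTC Leu / CTC Leu — identical.
Codon 5: GTG Val / GTG Val — identical.
Codon 6: GAG Glu / AAG Lys — nonsynonymous.
Codon 7: TCC Ser / TCC Ser — identical.
Codon 8: ACC Thr / ACC Thr — identical.
Synonymous differences: 1.

1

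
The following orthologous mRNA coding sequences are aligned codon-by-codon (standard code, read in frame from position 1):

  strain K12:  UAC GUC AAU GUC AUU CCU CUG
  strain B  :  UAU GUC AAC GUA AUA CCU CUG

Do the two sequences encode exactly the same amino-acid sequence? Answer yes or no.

Codon 1: UAC Tyr / UAU Tyr — synonymous.
Codon 2: GUC Val / GUC Val — identical.
Codon 3: AAU Asn / AAC Asn — synonymous.
Codon 4: GUC Val / GUA Val — synonymous.
Codon 5: AUU Ile / AUA Ile — synonymous.
Codon 6: CCU Pro / CCU Pro — identical.
Codon 7: CUG Leu / CUG Leu — identical.
Nonsynonymous differences: 0 → same protein.

yes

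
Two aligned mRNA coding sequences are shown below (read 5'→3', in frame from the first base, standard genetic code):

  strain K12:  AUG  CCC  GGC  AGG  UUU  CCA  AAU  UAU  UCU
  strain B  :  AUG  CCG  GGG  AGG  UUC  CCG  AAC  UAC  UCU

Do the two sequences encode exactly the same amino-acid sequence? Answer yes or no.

yes

Codon 1: AUG Met / AUG Met — identical.
Codon 2: CCC Pro / CCG Pro — synonymous.
Codon 3: GGC Gly / GGG Gly — synonymous.
Codon 4: AGG Arg / AGG Arg — identical.
Codon 5: UUU Phe / UUC Phe — synonymous.
Codon 6: CCA Pro / CCG Pro — synonymous.
Codon 7: AAU Asn / AAC Asn — synonymous.
Codon 8: UAU Tyr / UAC Tyr — synonymous.
Codon 9: UCU Ser / UCU Ser — identical.
Nonsynonymous differences: 0 → same protein.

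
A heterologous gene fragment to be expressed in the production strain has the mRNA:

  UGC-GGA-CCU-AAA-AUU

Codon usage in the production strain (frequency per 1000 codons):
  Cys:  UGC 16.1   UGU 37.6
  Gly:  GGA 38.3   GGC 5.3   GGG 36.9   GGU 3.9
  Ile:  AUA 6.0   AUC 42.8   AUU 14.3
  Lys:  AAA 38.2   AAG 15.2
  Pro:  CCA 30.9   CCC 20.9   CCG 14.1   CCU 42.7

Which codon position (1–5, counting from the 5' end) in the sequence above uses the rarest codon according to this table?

5

Codon 1 UGC (Cys): 16.1 per 1000.
Codon 2 GGA (Gly): 38.3 per 1000.
Codon 3 CCU (Pro): 42.7 per 1000.
Codon 4 AAA (Lys): 38.2 per 1000.
Codon 5 AUU (Ile): 14.3 per 1000.
Lowest frequency is 14.3 at codon 5.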